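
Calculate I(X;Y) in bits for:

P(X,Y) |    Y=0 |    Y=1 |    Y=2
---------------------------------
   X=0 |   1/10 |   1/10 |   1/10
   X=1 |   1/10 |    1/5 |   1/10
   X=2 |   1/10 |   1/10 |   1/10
0.0200 bits

Mutual information: I(X;Y) = H(X) + H(Y) - H(X,Y)

Marginals:
P(X) = (3/10, 2/5, 3/10), H(X) = 1.5710 bits
P(Y) = (3/10, 2/5, 3/10), H(Y) = 1.5710 bits

Joint entropy: H(X,Y) = 3.1219 bits

I(X;Y) = 1.5710 + 1.5710 - 3.1219 = 0.0200 bits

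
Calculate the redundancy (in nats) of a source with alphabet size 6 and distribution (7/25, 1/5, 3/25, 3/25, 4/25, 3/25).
0.0569 nats

Redundancy measures how far a source is from maximum entropy:
R = H_max - H(X)

Maximum entropy for 6 symbols: H_max = log_e(6) = 1.7918 nats
Actual entropy: H(X) = 1.7348 nats
Redundancy: R = 1.7918 - 1.7348 = 0.0569 nats

This redundancy represents potential for compression: the source could be compressed by 0.0569 nats per symbol.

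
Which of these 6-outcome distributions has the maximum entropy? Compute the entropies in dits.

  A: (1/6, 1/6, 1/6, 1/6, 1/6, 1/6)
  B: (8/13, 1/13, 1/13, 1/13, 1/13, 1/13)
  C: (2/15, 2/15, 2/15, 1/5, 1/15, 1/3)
A

For a discrete distribution over n outcomes, entropy is maximized by the uniform distribution.

Computing entropies:
H(A) = 0.7782 dits
H(B) = 0.5582 dits
H(C) = 0.7273 dits

The uniform distribution (where all probabilities equal 1/6) achieves the maximum entropy of log_10(6) = 0.7782 dits.

Distribution A has the highest entropy.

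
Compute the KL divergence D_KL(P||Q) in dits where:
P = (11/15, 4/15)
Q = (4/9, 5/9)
0.0745 dits

KL divergence: D_KL(P||Q) = Σ p(x) log(p(x)/q(x))

Computing term by term:
  x=0: 11/15 × log_10[(11/15)/(4/9)] = 11/15 × 0.2175 = 0.1595
  x=1: 4/15 × log_10[(4/15)/(5/9)] = 4/15 × -0.3188 = -0.0850

D_KL(P||Q) = 0.0745 dits

Note: KL divergence is always non-negative and equals 0 iff P = Q.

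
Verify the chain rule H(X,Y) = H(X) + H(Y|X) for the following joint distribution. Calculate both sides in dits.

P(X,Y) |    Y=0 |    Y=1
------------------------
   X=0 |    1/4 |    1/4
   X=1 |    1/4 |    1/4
H(X,Y) = 0.6021, H(X) = 0.3010, H(Y|X) = 0.3010 (all in dits)

Chain rule: H(X,Y) = H(X) + H(Y|X)

Left side — joint entropy directly:
H(X,Y) = -Σ p(x,y) log p(x,y) = 0.6021 dits

Right side — compute H(Y|X) from the conditional distributions:
P(X) = (1/2, 1/2), so H(X) = 0.3010 dits
H(Y|X) = Σ_x P(X=x) · H(Y|X=x):
  P(Y|X=0) = (1/2, 1/2), H(Y|X=0) = 0.3010, weight P(X=0) = 1/2
  P(Y|X=1) = (1/2, 1/2), H(Y|X=1) = 0.3010, weight P(X=1) = 1/2
H(Y|X) = 0.3010 dits

H(X) + H(Y|X) = 0.3010 + 0.3010 = 0.6021 dits

Both sides equal 0.6021 dits. ✓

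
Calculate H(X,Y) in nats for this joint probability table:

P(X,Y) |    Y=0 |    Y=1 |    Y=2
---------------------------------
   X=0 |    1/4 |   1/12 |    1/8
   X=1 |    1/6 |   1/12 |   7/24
1.6787 nats

Joint entropy is H(X,Y) = -Σ_{x,y} p(x,y) log p(x,y).

Summing over all non-zero entries:
H(X,Y) = -[1/4·log_e(1/4) + 1/12·log_e(1/12) + 1/8·log_e(1/8) + 1/6·log_e(1/6) + 1/12·log_e(1/12) + 7/24·log_e(7/24)]
H(X,Y) = 1.6787 nats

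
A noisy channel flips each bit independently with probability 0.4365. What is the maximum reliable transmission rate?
0.0117 bits

For a binary symmetric channel (BSC) with error probability p:
Capacity C = 1 - H(p) bits per symbol

where H(p) = -p log₂(p) - (1-p) log₂(1-p) is the binary entropy function.

H(0.4365) = 0.9883 bits
C = 1 - 0.9883 = 0.0117 bits per symbol

This means we can reliably transmit up to 0.0117 bits of information per channel use.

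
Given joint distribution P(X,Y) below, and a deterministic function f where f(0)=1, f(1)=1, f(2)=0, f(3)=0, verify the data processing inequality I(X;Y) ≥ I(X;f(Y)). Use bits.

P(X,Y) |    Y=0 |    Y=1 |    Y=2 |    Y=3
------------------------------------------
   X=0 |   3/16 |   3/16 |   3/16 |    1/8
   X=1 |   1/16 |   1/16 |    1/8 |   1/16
I(X;Y) = 0.0148, I(X;f(Y)) = 0.0132, inequality holds: 0.0148 ≥ 0.0132

Data Processing Inequality: For any Markov chain X → Y → Z, we have I(X;Y) ≥ I(X;Z).

Here Z = f(Y) is a deterministic function of Y, forming X → Y → Z.

Original I(X;Y) = 0.0148 bits

After applying f:
P(X,Z) where Z=f(Y):
- P(X,Z=0) = P(X,Y=2) + P(X,Y=3)
- P(X,Z=1) = P(X,Y=0) + P(X,Y=1)

I(X;Z) = I(X;f(Y)) = 0.0132 bits

Verification: 0.0148 ≥ 0.0132 ✓

Information cannot be created by processing; the function f can only lose information about X.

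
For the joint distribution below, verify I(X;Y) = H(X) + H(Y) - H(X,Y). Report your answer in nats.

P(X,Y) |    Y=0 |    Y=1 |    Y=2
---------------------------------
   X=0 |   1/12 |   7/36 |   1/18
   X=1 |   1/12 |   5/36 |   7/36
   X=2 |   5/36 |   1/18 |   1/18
I(X;Y) = 0.0883 nats

Mutual information has multiple equivalent forms:
- I(X;Y) = H(X) - H(X|Y)
- I(X;Y) = H(Y) - H(Y|X)
- I(X;Y) = H(X) + H(Y) - H(X,Y)

Computing all quantities:
H(X) = 1.0776, H(Y) = 1.0918, H(X,Y) = 2.0811
H(X|Y) = 0.9892, H(Y|X) = 1.0035

Verification:
H(X) - H(X|Y) = 1.0776 - 0.9892 = 0.0883
H(Y) - H(Y|X) = 1.0918 - 1.0035 = 0.0883
H(X) + H(Y) - H(X,Y) = 1.0776 + 1.0918 - 2.0811 = 0.0883

All forms give I(X;Y) = 0.0883 nats. ✓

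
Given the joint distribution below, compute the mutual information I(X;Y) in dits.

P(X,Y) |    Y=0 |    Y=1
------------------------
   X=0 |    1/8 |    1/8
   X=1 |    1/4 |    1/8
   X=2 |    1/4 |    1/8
0.0047 dits

Mutual information: I(X;Y) = H(X) + H(Y) - H(X,Y)

Marginals:
P(X) = (1/4, 3/8, 3/8), H(X) = 0.4700 dits
P(Y) = (5/8, 3/8), H(Y) = 0.2873 dits

Joint entropy: H(X,Y) = 0.7526 dits

I(X;Y) = 0.4700 + 0.2873 - 0.7526 = 0.0047 dits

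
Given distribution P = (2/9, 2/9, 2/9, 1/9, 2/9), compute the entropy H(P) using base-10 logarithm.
0.6867 dits

Shannon entropy is H(X) = -Σ p(x) log p(x).

For P = (2/9, 2/9, 2/9, 1/9, 2/9):
H = -2/9 × log_10(2/9) -2/9 × log_10(2/9) -2/9 × log_10(2/9) -1/9 × log_10(1/9) -2/9 × log_10(2/9)
H = 0.6867 dits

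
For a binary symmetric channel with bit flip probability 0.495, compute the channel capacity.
0.0001 bits

For a binary symmetric channel (BSC) with error probability p:
Capacity C = 1 - H(p) bits per symbol

where H(p) = -p log₂(p) - (1-p) log₂(1-p) is the binary entropy function.

H(0.495) = 0.9999 bits
C = 1 - 0.9999 = 0.0001 bits per symbol

This means we can reliably transmit up to 0.0001 bits of information per channel use.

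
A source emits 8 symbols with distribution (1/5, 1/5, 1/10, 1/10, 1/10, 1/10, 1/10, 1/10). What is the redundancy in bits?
0.0781 bits

Redundancy measures how far a source is from maximum entropy:
R = H_max - H(X)

Maximum entropy for 8 symbols: H_max = log_2(8) = 3.0000 bits
Actual entropy: H(X) = 2.9219 bits
Redundancy: R = 3.0000 - 2.9219 = 0.0781 bits

This redundancy represents potential for compression: the source could be compressed by 0.0781 bits per symbol.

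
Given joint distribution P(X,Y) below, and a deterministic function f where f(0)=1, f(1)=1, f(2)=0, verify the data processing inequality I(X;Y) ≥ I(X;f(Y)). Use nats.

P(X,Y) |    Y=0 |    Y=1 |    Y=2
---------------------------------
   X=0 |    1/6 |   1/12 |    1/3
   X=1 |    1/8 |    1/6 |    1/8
I(X;Y) = 0.0523, I(X;f(Y)) = 0.0368, inequality holds: 0.0523 ≥ 0.0368

Data Processing Inequality: For any Markov chain X → Y → Z, we have I(X;Y) ≥ I(X;Z).

Here Z = f(Y) is a deterministic function of Y, forming X → Y → Z.

Original I(X;Y) = 0.0523 nats

After applying f:
P(X,Z) where Z=f(Y):
- P(X,Z=0) = P(X,Y=2)
- P(X,Z=1) = P(X,Y=0) + P(X,Y=1)

I(X;Z) = I(X;f(Y)) = 0.0368 nats

Verification: 0.0523 ≥ 0.0368 ✓

Information cannot be created by processing; the function f can only lose information about X.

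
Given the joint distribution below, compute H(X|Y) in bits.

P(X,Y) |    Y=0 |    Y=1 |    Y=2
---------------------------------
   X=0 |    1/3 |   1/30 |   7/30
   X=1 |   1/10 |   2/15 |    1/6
0.8500 bits

Using the chain rule: H(X|Y) = H(X,Y) - H(Y)

First, compute H(X,Y) = 2.3324 bits

Marginal P(Y) = (13/30, 1/6, 2/5)
H(Y) = 1.4824 bits

H(X|Y) = H(X,Y) - H(Y) = 2.3324 - 1.4824 = 0.8500 bits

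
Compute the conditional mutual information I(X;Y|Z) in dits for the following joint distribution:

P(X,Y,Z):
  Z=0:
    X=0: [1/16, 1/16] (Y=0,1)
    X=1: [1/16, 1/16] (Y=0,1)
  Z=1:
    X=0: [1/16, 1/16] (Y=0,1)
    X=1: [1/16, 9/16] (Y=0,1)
0.0209 dits

Conditional mutual information: I(X;Y|Z) = H(X|Z) + H(Y|Z) - H(X,Y|Z)

H(Z) = 0.2442
H(X,Z) = 0.4662 → H(X|Z) = 0.2220
H(Y,Z) = 0.4662 → H(Y|Z) = 0.2220
H(X,Y,Z) = 0.6674 → H(X,Y|Z) = 0.4231

I(X;Y|Z) = 0.2220 + 0.2220 - 0.4231 = 0.0209 dits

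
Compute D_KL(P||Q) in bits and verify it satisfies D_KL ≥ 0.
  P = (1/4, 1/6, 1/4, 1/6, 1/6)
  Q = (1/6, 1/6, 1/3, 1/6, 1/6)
0.0425 bits

KL divergence satisfies the Gibbs inequality: D_KL(P||Q) ≥ 0 for all distributions P, Q.

D_KL(P||Q) = Σ p(x) log(p(x)/q(x))
Term by term:
  x=0: 1/4 × log_2[(1/4)/(1/6)] = 0.1462
  x=1: 1/6 × log_2[(1/6)/(1/6)] = 0.0000
  x=2: 1/4 × log_2[(1/4)/(1/3)] = -0.1038
  x=3: 1/6 × log_2[(1/6)/(1/6)] = 0.0000
  x=4: 1/6 × log_2[(1/6)/(1/6)] = 0.0000
D_KL(P||Q) = 0.0425 bits

D_KL(P||Q) = 0.0425 ≥ 0 ✓

This non-negativity is a fundamental property: relative entropy cannot be negative because it measures how different Q is from P.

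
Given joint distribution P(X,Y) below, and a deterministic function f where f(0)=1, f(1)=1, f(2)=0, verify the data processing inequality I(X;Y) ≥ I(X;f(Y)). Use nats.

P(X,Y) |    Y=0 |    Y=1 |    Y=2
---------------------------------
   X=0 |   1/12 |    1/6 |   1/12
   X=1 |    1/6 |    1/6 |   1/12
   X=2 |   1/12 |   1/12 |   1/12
I(X;Y) = 0.0168, I(X;f(Y)) = 0.0073, inequality holds: 0.0168 ≥ 0.0073

Data Processing Inequality: For any Markov chain X → Y → Z, we have I(X;Y) ≥ I(X;Z).

Here Z = f(Y) is a deterministic function of Y, forming X → Y → Z.

Original I(X;Y) = 0.0168 nats

After applying f:
P(X,Z) where Z=f(Y):
- P(X,Z=0) = P(X,Y=2)
- P(X,Z=1) = P(X,Y=0) + P(X,Y=1)

I(X;Z) = I(X;f(Y)) = 0.0073 nats

Verification: 0.0168 ≥ 0.0073 ✓

Information cannot be created by processing; the function f can only lose information about X.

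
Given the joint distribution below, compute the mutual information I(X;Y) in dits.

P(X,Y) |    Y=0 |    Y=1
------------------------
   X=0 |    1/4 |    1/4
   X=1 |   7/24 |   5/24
0.0015 dits

Mutual information: I(X;Y) = H(X) + H(Y) - H(X,Y)

Marginals:
P(X) = (1/2, 1/2), H(X) = 0.3010 dits
P(Y) = (13/24, 11/24), H(Y) = 0.2995 dits

Joint entropy: H(X,Y) = 0.5990 dits

I(X;Y) = 0.3010 + 0.2995 - 0.5990 = 0.0015 dits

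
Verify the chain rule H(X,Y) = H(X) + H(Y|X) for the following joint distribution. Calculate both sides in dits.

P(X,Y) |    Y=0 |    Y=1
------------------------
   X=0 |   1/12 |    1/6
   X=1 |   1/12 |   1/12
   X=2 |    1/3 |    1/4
H(X,Y) = 0.7090, H(X) = 0.4168, H(Y|X) = 0.2923 (all in dits)

Chain rule: H(X,Y) = H(X) + H(Y|X)

Left side — joint entropy directly:
H(X,Y) = -Σ p(x,y) log p(x,y) = 0.7090 dits

Right side — compute H(Y|X) from the conditional distributions:
P(X) = (1/4, 1/6, 7/12), so H(X) = 0.4168 dits
H(Y|X) = Σ_x P(X=x) · H(Y|X=x):
  P(Y|X=0) = (1/3, 2/3), H(Y|X=0) = 0.2764, weight P(X=0) = 1/4
  P(Y|X=1) = (1/2, 1/2), H(Y|X=1) = 0.3010, weight P(X=1) = 1/6
  P(Y|X=2) = (4/7, 3/7), H(Y|X=2) = 0.2966, weight P(X=2) = 7/12
H(Y|X) = 0.2923 dits

H(X) + H(Y|X) = 0.4168 + 0.2923 = 0.7090 dits

Both sides equal 0.7090 dits. ✓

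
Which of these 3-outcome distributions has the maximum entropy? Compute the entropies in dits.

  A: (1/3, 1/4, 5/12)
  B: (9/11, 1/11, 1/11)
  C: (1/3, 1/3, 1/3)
C

For a discrete distribution over n outcomes, entropy is maximized by the uniform distribution.

Computing entropies:
H(A) = 0.4680 dits
H(B) = 0.2606 dits
H(C) = 0.4771 dits

The uniform distribution (where all probabilities equal 1/3) achieves the maximum entropy of log_10(3) = 0.4771 dits.

Distribution C has the highest entropy.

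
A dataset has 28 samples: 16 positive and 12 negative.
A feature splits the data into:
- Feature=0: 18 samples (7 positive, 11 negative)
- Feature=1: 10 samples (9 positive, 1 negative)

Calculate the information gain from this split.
0.1980 bits

Information Gain = H(Y) - H(Y|Feature)

Before split:
P(positive) = 16/28 = 0.5714
H(Y) = 0.9852 bits

After split:
Feature=0: H = 0.9641 bits (weight = 18/28)
Feature=1: H = 0.4690 bits (weight = 10/28)
H(Y|Feature) = (18/28)×0.9641 + (10/28)×0.4690 = 0.7873 bits

Information Gain = 0.9852 - 0.7873 = 0.1980 bits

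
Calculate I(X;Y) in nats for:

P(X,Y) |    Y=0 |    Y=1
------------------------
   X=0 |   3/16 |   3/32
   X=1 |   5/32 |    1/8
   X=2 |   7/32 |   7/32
0.0098 nats

Mutual information: I(X;Y) = H(X) + H(Y) - H(X,Y)

Marginals:
P(X) = (9/32, 9/32, 7/16), H(X) = 1.0752 nats
P(Y) = (9/16, 7/16), H(Y) = 0.6853 nats

Joint entropy: H(X,Y) = 1.7507 nats

I(X;Y) = 1.0752 + 0.6853 - 1.7507 = 0.0098 nats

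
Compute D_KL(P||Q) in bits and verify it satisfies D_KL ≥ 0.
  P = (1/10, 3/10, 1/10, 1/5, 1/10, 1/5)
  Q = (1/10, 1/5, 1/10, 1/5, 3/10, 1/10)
0.2170 bits

KL divergence satisfies the Gibbs inequality: D_KL(P||Q) ≥ 0 for all distributions P, Q.

D_KL(P||Q) = Σ p(x) log(p(x)/q(x))
Term by term:
  x=0: 1/10 × log_2[(1/10)/(1/10)] = 0.0000
  x=1: 3/10 × log_2[(3/10)/(1/5)] = 0.1755
  x=2: 1/10 × log_2[(1/10)/(1/10)] = 0.0000
  x=3: 1/5 × log_2[(1/5)/(1/5)] = 0.0000
  x=4: 1/10 × log_2[(1/10)/(3/10)] = -0.1585
  x=5: 1/5 × log_2[(1/5)/(1/10)] = 0.2000
D_KL(P||Q) = 0.2170 bits

D_KL(P||Q) = 0.2170 ≥ 0 ✓

This non-negativity is a fundamental property: relative entropy cannot be negative because it measures how different Q is from P.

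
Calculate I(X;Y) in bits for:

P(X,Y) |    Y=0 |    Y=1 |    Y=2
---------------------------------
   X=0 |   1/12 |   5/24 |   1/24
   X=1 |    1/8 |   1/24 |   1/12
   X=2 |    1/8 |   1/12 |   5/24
0.1683 bits

Mutual information: I(X;Y) = H(X) + H(Y) - H(X,Y)

Marginals:
P(X) = (1/3, 1/4, 5/12), H(X) = 1.5546 bits
P(Y) = (1/3, 1/3, 1/3), H(Y) = 1.5850 bits

Joint entropy: H(X,Y) = 2.9713 bits

I(X;Y) = 1.5546 + 1.5850 - 2.9713 = 0.1683 bits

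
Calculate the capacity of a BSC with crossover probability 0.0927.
0.5546 bits

For a binary symmetric channel (BSC) with error probability p:
Capacity C = 1 - H(p) bits per symbol

where H(p) = -p log₂(p) - (1-p) log₂(1-p) is the binary entropy function.

H(0.0927) = 0.4454 bits
C = 1 - 0.4454 = 0.5546 bits per symbol

This means we can reliably transmit up to 0.5546 bits of information per channel use.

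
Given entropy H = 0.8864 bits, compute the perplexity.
1.8486

Perplexity is 2^H (or exp(H) for natural log).

H = 0.8864 bits
Perplexity = 2^0.8864 = 1.8486

Interpretation: The model's uncertainty is equivalent to choosing uniformly among 1.8 options.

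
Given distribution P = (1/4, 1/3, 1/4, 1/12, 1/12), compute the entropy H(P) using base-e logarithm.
1.4735 nats

Shannon entropy is H(X) = -Σ p(x) log p(x).

For P = (1/4, 1/3, 1/4, 1/12, 1/12):
H = -1/4 × log_e(1/4) -1/3 × log_e(1/3) -1/4 × log_e(1/4) -1/12 × log_e(1/12) -1/12 × log_e(1/12)
H = 1.4735 nats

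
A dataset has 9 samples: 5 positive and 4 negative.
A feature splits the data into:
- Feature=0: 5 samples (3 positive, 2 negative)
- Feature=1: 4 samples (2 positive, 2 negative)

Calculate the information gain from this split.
0.0072 bits

Information Gain = H(Y) - H(Y|Feature)

Before split:
P(positive) = 5/9 = 0.5556
H(Y) = 0.9911 bits

After split:
Feature=0: H = 0.9710 bits (weight = 5/9)
Feature=1: H = 1.0000 bits (weight = 4/9)
H(Y|Feature) = (5/9)×0.9710 + (4/9)×1.0000 = 0.9839 bits

Information Gain = 0.9911 - 0.9839 = 0.0072 bits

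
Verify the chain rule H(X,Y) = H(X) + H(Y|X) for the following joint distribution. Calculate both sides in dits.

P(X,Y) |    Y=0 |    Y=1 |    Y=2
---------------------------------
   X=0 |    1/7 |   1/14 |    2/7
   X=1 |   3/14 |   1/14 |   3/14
H(X,Y) = 0.7266, H(X) = 0.3010, H(Y|X) = 0.4256 (all in dits)

Chain rule: H(X,Y) = H(X) + H(Y|X)

Left side — joint entropy directly:
H(X,Y) = -Σ p(x,y) log p(x,y) = 0.7266 dits

Right side — compute H(Y|X) from the conditional distributions:
P(X) = (1/2, 1/2), so H(X) = 0.3010 dits
H(Y|X) = Σ_x P(X=x) · H(Y|X=x):
  P(Y|X=0) = (2/7, 1/7, 4/7), H(Y|X=0) = 0.4151, weight P(X=0) = 1/2
  P(Y|X=1) = (3/7, 1/7, 3/7), H(Y|X=1) = 0.4361, weight P(X=1) = 1/2
H(Y|X) = 0.4256 dits

H(X) + H(Y|X) = 0.3010 + 0.4256 = 0.7266 dits

Both sides equal 0.7266 dits. ✓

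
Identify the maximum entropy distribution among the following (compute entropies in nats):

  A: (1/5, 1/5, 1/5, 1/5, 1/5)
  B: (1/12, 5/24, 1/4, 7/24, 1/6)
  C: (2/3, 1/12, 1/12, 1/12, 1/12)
A

For a discrete distribution over n outcomes, entropy is maximized by the uniform distribution.

Computing entropies:
H(A) = 1.6094 nats
H(B) = 1.5384 nats
H(C) = 1.0986 nats

The uniform distribution (where all probabilities equal 1/5) achieves the maximum entropy of log_e(5) = 1.6094 nats.

Distribution A has the highest entropy.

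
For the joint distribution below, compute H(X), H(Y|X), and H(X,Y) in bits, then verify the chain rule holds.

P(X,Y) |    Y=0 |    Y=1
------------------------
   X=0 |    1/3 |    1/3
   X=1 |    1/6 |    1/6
H(X,Y) = 1.9183, H(X) = 0.9183, H(Y|X) = 1.0000 (all in bits)

Chain rule: H(X,Y) = H(X) + H(Y|X)

Left side — joint entropy directly:
H(X,Y) = -Σ p(x,y) log p(x,y) = 1.9183 bits

Right side — compute H(Y|X) from the conditional distributions:
P(X) = (2/3, 1/3), so H(X) = 0.9183 bits
H(Y|X) = Σ_x P(X=x) · H(Y|X=x):
  P(Y|X=0) = (1/2, 1/2), H(Y|X=0) = 1.0000, weight P(X=0) = 2/3
  P(Y|X=1) = (1/2, 1/2), H(Y|X=1) = 1.0000, weight P(X=1) = 1/3
H(Y|X) = 1.0000 bits

H(X) + H(Y|X) = 0.9183 + 1.0000 = 1.9183 bits

Both sides equal 1.9183 bits. ✓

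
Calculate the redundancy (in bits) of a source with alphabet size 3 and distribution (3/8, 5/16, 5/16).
0.0055 bits

Redundancy measures how far a source is from maximum entropy:
R = H_max - H(X)

Maximum entropy for 3 symbols: H_max = log_2(3) = 1.5850 bits
Actual entropy: H(X) = 1.5794 bits
Redundancy: R = 1.5850 - 1.5794 = 0.0055 bits

This redundancy represents potential for compression: the source could be compressed by 0.0055 bits per symbol.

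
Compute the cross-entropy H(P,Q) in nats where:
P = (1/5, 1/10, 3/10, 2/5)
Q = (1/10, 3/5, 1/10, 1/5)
1.8462 nats

Cross-entropy: H(P,Q) = -Σ p(x) log q(x)

Alternatively: H(P,Q) = H(P) + D_KL(P||Q)
H(P) = 1.2799 nats
D_KL(P||Q) = 0.5663 nats

H(P,Q) = 1.2799 + 0.5663 = 1.8462 nats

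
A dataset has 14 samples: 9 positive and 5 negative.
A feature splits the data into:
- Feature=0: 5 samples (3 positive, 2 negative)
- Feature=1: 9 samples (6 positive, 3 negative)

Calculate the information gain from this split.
0.0032 bits

Information Gain = H(Y) - H(Y|Feature)

Before split:
P(positive) = 9/14 = 0.6429
H(Y) = 0.9403 bits

After split:
Feature=0: H = 0.9710 bits (weight = 5/14)
Feature=1: H = 0.9183 bits (weight = 9/14)
H(Y|Feature) = (5/14)×0.9710 + (9/14)×0.9183 = 0.9371 bits

Information Gain = 0.9403 - 0.9371 = 0.0032 bits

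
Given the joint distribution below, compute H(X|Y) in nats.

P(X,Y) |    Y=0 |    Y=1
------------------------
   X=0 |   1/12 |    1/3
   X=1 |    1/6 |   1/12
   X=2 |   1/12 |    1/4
0.9961 nats

Using the chain rule: H(X|Y) = H(X,Y) - H(Y)

First, compute H(X,Y) = 1.6326 nats

Marginal P(Y) = (1/3, 2/3)
H(Y) = 0.6365 nats

H(X|Y) = H(X,Y) - H(Y) = 1.6326 - 0.6365 = 0.9961 nats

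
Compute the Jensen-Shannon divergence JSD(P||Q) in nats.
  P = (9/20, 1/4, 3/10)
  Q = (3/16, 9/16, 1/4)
0.0598 nats

Jensen-Shannon divergence is:
JSD(P||Q) = 0.5 × D_KL(P||M) + 0.5 × D_KL(Q||M)
where M = 0.5 × (P + Q) is the mixture distribution.

M = 0.5 × (9/20, 1/4, 3/10) + 0.5 × (3/16, 9/16, 1/4) = (0.31875, 13/32, 11/40)

D_KL(P||M) = 0.0599 nats
D_KL(Q||M) = 0.0597 nats

JSD(P||Q) = 0.5 × 0.0599 + 0.5 × 0.0597 = 0.0598 nats

Unlike KL divergence, JSD is symmetric and bounded: 0 ≤ JSD ≤ log(2).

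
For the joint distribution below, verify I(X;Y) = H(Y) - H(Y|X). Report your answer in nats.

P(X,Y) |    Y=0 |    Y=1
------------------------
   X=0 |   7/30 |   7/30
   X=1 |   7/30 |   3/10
I(X;Y) = 0.0020 nats

Mutual information has multiple equivalent forms:
- I(X;Y) = H(X) - H(X|Y)
- I(X;Y) = H(Y) - H(Y|X)
- I(X;Y) = H(X) + H(Y) - H(X,Y)

Computing all quantities:
H(X) = 0.6909, H(Y) = 0.6909, H(X,Y) = 1.3799
H(X|Y) = 0.6890, H(Y|X) = 0.6890

Verification:
H(X) - H(X|Y) = 0.6909 - 0.6890 = 0.0020
H(Y) - H(Y|X) = 0.6909 - 0.6890 = 0.0020
H(X) + H(Y) - H(X,Y) = 0.6909 + 0.6909 - 1.3799 = 0.0020

All forms give I(X;Y) = 0.0020 nats. ✓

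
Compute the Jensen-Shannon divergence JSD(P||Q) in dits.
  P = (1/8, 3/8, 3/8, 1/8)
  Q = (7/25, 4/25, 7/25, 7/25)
0.0244 dits

Jensen-Shannon divergence is:
JSD(P||Q) = 0.5 × D_KL(P||M) + 0.5 × D_KL(Q||M)
where M = 0.5 × (P + Q) is the mixture distribution.

M = 0.5 × (1/8, 3/8, 3/8, 1/8) + 0.5 × (7/25, 4/25, 7/25, 7/25) = (0.2025, 0.2675, 0.3275, 0.2025)

D_KL(P||M) = 0.0247 dits
D_KL(Q||M) = 0.0240 dits

JSD(P||Q) = 0.5 × 0.0247 + 0.5 × 0.0240 = 0.0244 dits

Unlike KL divergence, JSD is symmetric and bounded: 0 ≤ JSD ≤ log(2).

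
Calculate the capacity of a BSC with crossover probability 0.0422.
0.7477 bits

For a binary symmetric channel (BSC) with error probability p:
Capacity C = 1 - H(p) bits per symbol

where H(p) = -p log₂(p) - (1-p) log₂(1-p) is the binary entropy function.

H(0.0422) = 0.2523 bits
C = 1 - 0.2523 = 0.7477 bits per symbol

This means we can reliably transmit up to 0.7477 bits of information per channel use.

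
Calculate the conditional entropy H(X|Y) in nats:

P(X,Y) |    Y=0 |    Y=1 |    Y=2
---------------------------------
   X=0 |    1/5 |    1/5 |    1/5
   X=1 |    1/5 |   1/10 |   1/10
0.6592 nats

Using the chain rule: H(X|Y) = H(X,Y) - H(Y)

First, compute H(X,Y) = 1.7481 nats

Marginal P(Y) = (2/5, 3/10, 3/10)
H(Y) = 1.0889 nats

H(X|Y) = H(X,Y) - H(Y) = 1.7481 - 1.0889 = 0.6592 nats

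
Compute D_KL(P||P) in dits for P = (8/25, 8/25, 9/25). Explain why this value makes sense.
0.0000 dits

KL divergence satisfies the Gibbs inequality: D_KL(P||Q) ≥ 0 for all distributions P, Q.

D_KL(P||Q) = Σ p(x) log(p(x)/q(x))
Each term is p(x) × log_10(p(x)/p(x)) = p(x) × log_10(1) = 0, so the sum is 0.
D_KL(P||Q) = 0.0000 dits

When P = Q, the KL divergence is exactly 0, as there is no 'divergence' between identical distributions.

This non-negativity is a fundamental property: relative entropy cannot be negative because it measures how different Q is from P.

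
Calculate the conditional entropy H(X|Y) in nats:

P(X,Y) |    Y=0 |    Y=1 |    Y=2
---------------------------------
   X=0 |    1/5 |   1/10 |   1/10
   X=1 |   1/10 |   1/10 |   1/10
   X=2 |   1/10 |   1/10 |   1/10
1.0751 nats

Using the chain rule: H(X|Y) = H(X,Y) - H(Y)

First, compute H(X,Y) = 2.1640 nats

Marginal P(Y) = (2/5, 3/10, 3/10)
H(Y) = 1.0889 nats

H(X|Y) = H(X,Y) - H(Y) = 2.1640 - 1.0889 = 1.0751 nats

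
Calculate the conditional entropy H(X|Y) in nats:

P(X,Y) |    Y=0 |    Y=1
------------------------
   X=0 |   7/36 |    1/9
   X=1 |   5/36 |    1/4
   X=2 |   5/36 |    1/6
1.0645 nats

Using the chain rule: H(X|Y) = H(X,Y) - H(Y)

First, compute H(X,Y) = 1.7561 nats

Marginal P(Y) = (17/36, 19/36)
H(Y) = 0.6916 nats

H(X|Y) = H(X,Y) - H(Y) = 1.7561 - 0.6916 = 1.0645 nats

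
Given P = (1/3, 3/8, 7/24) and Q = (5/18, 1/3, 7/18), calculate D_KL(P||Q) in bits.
0.0303 bits

KL divergence: D_KL(P||Q) = Σ p(x) log(p(x)/q(x))

Computing term by term:
  x=0: 1/3 × log_2[(1/3)/(5/18)] = 1/3 × 0.2630 = 0.0877
  x=1: 3/8 × log_2[(3/8)/(1/3)] = 3/8 × 0.1699 = 0.0637
  x=2: 7/24 × log_2[(7/24)/(7/18)] = 7/24 × -0.4150 = -0.1211

D_KL(P||Q) = 0.0303 bits

Note: KL divergence is always non-negative and equals 0 iff P = Q.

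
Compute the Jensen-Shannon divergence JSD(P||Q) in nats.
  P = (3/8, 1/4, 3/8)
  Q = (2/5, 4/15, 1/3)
0.0009 nats

Jensen-Shannon divergence is:
JSD(P||Q) = 0.5 × D_KL(P||M) + 0.5 × D_KL(Q||M)
where M = 0.5 × (P + Q) is the mixture distribution.

M = 0.5 × (3/8, 1/4, 3/8) + 0.5 × (2/5, 4/15, 1/3) = (0.3875, 0.258333, 0.354167)

D_KL(P||M) = 0.0009 nats
D_KL(Q||M) = 0.0010 nats

JSD(P||Q) = 0.5 × 0.0009 + 0.5 × 0.0010 = 0.0009 nats

Unlike KL divergence, JSD is symmetric and bounded: 0 ≤ JSD ≤ log(2).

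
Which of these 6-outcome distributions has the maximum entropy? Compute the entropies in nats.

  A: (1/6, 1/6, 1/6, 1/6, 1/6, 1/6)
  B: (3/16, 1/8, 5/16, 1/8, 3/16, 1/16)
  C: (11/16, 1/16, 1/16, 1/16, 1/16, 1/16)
A

For a discrete distribution over n outcomes, entropy is maximized by the uniform distribution.

Computing entropies:
H(A) = 1.7918 nats
H(B) = 1.6844 nats
H(C) = 1.1240 nats

The uniform distribution (where all probabilities equal 1/6) achieves the maximum entropy of log_e(6) = 1.7918 nats.

Distribution A has the highest entropy.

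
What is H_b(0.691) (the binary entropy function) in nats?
0.6183 nats

The binary entropy function is:
H(p) = -p log(p) - (1-p) log(1-p)

H(0.691) = -0.691 × log_e(0.691) - 0.309 × log_e(0.309)
H(0.691) = 0.6183 nats

Note: Binary entropy is maximized at p=0.5 (H=1 bit) and minimized at p=0 or p=1 (H=0).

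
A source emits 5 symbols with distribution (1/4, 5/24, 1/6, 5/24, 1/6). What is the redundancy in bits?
0.0173 bits

Redundancy measures how far a source is from maximum entropy:
R = H_max - H(X)

Maximum entropy for 5 symbols: H_max = log_2(5) = 2.3219 bits
Actual entropy: H(X) = 2.3046 bits
Redundancy: R = 2.3219 - 2.3046 = 0.0173 bits

This redundancy represents potential for compression: the source could be compressed by 0.0173 bits per symbol.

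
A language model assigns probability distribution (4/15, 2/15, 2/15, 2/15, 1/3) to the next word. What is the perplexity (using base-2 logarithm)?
4.5935

Perplexity is 2^H (or exp(H) for natural log).

First, H = -Σ p log p = 2.1996 bits
Perplexity = 2^2.1996 = 4.5935

Interpretation: The model's uncertainty is equivalent to choosing uniformly among 4.6 options.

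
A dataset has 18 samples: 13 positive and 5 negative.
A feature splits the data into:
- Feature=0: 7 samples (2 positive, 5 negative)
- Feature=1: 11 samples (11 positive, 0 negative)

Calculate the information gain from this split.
0.5167 bits

Information Gain = H(Y) - H(Y|Feature)

Before split:
P(positive) = 13/18 = 0.7222
H(Y) = 0.8524 bits

After split:
Feature=0: H = 0.8631 bits (weight = 7/18)
Feature=1: H = 0.0000 bits (weight = 11/18)
H(Y|Feature) = (7/18)×0.8631 + (11/18)×0.0000 = 0.3357 bits

Information Gain = 0.8524 - 0.3357 = 0.5167 bits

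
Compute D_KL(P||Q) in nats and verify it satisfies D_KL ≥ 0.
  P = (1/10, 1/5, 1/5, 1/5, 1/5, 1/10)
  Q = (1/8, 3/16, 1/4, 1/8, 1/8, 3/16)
0.0711 nats

KL divergence satisfies the Gibbs inequality: D_KL(P||Q) ≥ 0 for all distributions P, Q.

D_KL(P||Q) = Σ p(x) log(p(x)/q(x))
Term by term:
  x=0: 1/10 × log_e[(1/10)/(1/8)] = -0.0223
  x=1: 1/5 × log_e[(1/5)/(3/16)] = 0.0129
  x=2: 1/5 × log_e[(1/5)/(1/4)] = -0.0446
  x=3: 1/5 × log_e[(1/5)/(1/8)] = 0.0940
  x=4: 1/5 × log_e[(1/5)/(1/8)] = 0.0940
  x=5: 1/10 × log_e[(1/10)/(3/16)] = -0.0629
D_KL(P||Q) = 0.0711 nats

D_KL(P||Q) = 0.0711 ≥ 0 ✓

This non-negativity is a fundamental property: relative entropy cannot be negative because it measures how different Q is from P.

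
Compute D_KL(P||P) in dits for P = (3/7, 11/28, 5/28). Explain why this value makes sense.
0.0000 dits

KL divergence satisfies the Gibbs inequality: D_KL(P||Q) ≥ 0 for all distributions P, Q.

D_KL(P||Q) = Σ p(x) log(p(x)/q(x))
Each term is p(x) × log_10(p(x)/p(x)) = p(x) × log_10(1) = 0, so the sum is 0.
D_KL(P||Q) = 0.0000 dits

When P = Q, the KL divergence is exactly 0, as there is no 'divergence' between identical distributions.

This non-negativity is a fundamental property: relative entropy cannot be negative because it measures how different Q is from P.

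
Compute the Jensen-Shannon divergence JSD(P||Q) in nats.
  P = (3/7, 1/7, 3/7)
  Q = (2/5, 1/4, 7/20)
0.0096 nats

Jensen-Shannon divergence is:
JSD(P||Q) = 0.5 × D_KL(P||M) + 0.5 × D_KL(Q||M)
where M = 0.5 × (P + Q) is the mixture distribution.

M = 0.5 × (3/7, 1/7, 3/7) + 0.5 × (2/5, 1/4, 7/20) = (0.414286, 0.196429, 0.389286)

D_KL(P||M) = 0.0102 nats
D_KL(Q||M) = 0.0090 nats

JSD(P||Q) = 0.5 × 0.0102 + 0.5 × 0.0090 = 0.0096 nats

Unlike KL divergence, JSD is symmetric and bounded: 0 ≤ JSD ≤ log(2).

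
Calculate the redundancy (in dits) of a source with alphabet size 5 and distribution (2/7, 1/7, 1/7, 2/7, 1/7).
0.0259 dits

Redundancy measures how far a source is from maximum entropy:
R = H_max - H(X)

Maximum entropy for 5 symbols: H_max = log_10(5) = 0.6990 dits
Actual entropy: H(X) = 0.6731 dits
Redundancy: R = 0.6990 - 0.6731 = 0.0259 dits

This redundancy represents potential for compression: the source could be compressed by 0.0259 dits per symbol.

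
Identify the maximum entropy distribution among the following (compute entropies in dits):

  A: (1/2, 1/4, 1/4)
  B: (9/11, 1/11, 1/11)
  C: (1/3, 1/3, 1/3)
C

For a discrete distribution over n outcomes, entropy is maximized by the uniform distribution.

Computing entropies:
H(A) = 0.4515 dits
H(B) = 0.2606 dits
H(C) = 0.4771 dits

The uniform distribution (where all probabilities equal 1/3) achieves the maximum entropy of log_10(3) = 0.4771 dits.

Distribution C has the highest entropy.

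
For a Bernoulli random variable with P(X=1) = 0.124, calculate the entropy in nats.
0.3748 nats

The binary entropy function is:
H(p) = -p log(p) - (1-p) log(1-p)

H(0.124) = -0.124 × log_e(0.124) - 0.876 × log_e(0.876)
H(0.124) = 0.3748 nats

Note: Binary entropy is maximized at p=0.5 (H=1 bit) and minimized at p=0 or p=1 (H=0).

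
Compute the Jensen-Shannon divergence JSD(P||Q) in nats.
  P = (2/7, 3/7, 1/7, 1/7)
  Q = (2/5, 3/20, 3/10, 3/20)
0.0540 nats

Jensen-Shannon divergence is:
JSD(P||Q) = 0.5 × D_KL(P||M) + 0.5 × D_KL(Q||M)
where M = 0.5 × (P + Q) is the mixture distribution.

M = 0.5 × (2/7, 3/7, 1/7, 1/7) + 0.5 × (2/5, 3/20, 3/10, 3/20) = (12/35, 0.289286, 0.221429, 0.146429)

D_KL(P||M) = 0.0502 nats
D_KL(Q||M) = 0.0579 nats

JSD(P||Q) = 0.5 × 0.0502 + 0.5 × 0.0579 = 0.0540 nats

Unlike KL divergence, JSD is symmetric and bounded: 0 ≤ JSD ≤ log(2).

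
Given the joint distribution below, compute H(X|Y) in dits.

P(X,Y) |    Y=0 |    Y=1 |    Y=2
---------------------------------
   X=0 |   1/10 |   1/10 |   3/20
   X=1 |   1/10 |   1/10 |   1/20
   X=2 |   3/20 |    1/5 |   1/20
0.4478 dits

Using the chain rule: H(X|Y) = H(X,Y) - H(Y)

First, compute H(X,Y) = 0.9171 dits

Marginal P(Y) = (7/20, 2/5, 1/4)
H(Y) = 0.4693 dits

H(X|Y) = H(X,Y) - H(Y) = 0.9171 - 0.4693 = 0.4478 dits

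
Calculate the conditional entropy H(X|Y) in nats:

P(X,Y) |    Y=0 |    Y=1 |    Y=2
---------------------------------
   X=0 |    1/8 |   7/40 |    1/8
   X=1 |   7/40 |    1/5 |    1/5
0.6794 nats

Using the chain rule: H(X|Y) = H(X,Y) - H(Y)

First, compute H(X,Y) = 1.7737 nats

Marginal P(Y) = (3/10, 3/8, 13/40)
H(Y) = 1.0943 nats

H(X|Y) = H(X,Y) - H(Y) = 1.7737 - 1.0943 = 0.6794 nats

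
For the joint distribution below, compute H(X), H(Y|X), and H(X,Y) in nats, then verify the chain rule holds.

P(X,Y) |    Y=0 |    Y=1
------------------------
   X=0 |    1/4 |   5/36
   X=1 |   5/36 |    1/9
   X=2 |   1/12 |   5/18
H(X,Y) = 1.7020, H(X) = 1.0817, H(Y|X) = 0.6203 (all in nats)

Chain rule: H(X,Y) = H(X) + H(Y|X)

Left side — joint entropy directly:
H(X,Y) = -Σ p(x,y) log p(x,y) = 1.7020 nats

Right side — compute H(Y|X) from the conditional distributions:
P(X) = (7/18, 1/4, 13/36), so H(X) = 1.0817 nats
H(Y|X) = Σ_x P(X=x) · H(Y|X=x):
  P(Y|X=0) = (9/14, 5/14), H(Y|X=0) = 0.6518, weight P(X=0) = 7/18
  P(Y|X=1) = (5/9, 4/9), H(Y|X=1) = 0.6870, weight P(X=1) = 1/4
  P(Y|X=2) = (3/13, 10/13), H(Y|X=2) = 0.5402, weight P(X=2) = 13/36
H(Y|X) = 0.6203 nats

H(X) + H(Y|X) = 1.0817 + 0.6203 = 1.7020 nats

Both sides equal 1.7020 nats. ✓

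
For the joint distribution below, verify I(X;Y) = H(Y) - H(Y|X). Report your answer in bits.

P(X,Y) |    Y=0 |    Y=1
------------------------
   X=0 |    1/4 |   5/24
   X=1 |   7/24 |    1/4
I(X;Y) = 0.0000 bits

Mutual information has multiple equivalent forms:
- I(X;Y) = H(X) - H(X|Y)
- I(X;Y) = H(Y) - H(Y|X)
- I(X;Y) = H(X) + H(Y) - H(X,Y)

Computing all quantities:
H(X) = 0.9950, H(Y) = 0.9950, H(X,Y) = 1.9899
H(X|Y) = 0.9949, H(Y|X) = 0.9949

Verification:
H(X) - H(X|Y) = 0.9950 - 0.9949 = 0.0000
H(Y) - H(Y|X) = 0.9950 - 0.9949 = 0.0000
H(X) + H(Y) - H(X,Y) = 0.9950 + 0.9950 - 1.9899 = 0.0000

All forms give I(X;Y) = 0.0000 bits. ✓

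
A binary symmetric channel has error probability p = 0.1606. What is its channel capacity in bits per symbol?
0.3643 bits

For a binary symmetric channel (BSC) with error probability p:
Capacity C = 1 - H(p) bits per symbol

where H(p) = -p log₂(p) - (1-p) log₂(1-p) is the binary entropy function.

H(0.1606) = 0.6357 bits
C = 1 - 0.6357 = 0.3643 bits per symbol

This means we can reliably transmit up to 0.3643 bits of information per channel use.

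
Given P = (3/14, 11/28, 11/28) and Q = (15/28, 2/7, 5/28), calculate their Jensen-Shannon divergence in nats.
0.0604 nats

Jensen-Shannon divergence is:
JSD(P||Q) = 0.5 × D_KL(P||M) + 0.5 × D_KL(Q||M)
where M = 0.5 × (P + Q) is the mixture distribution.

M = 0.5 × (3/14, 11/28, 11/28) + 0.5 × (15/28, 2/7, 5/28) = (3/8, 0.339286, 2/7)

D_KL(P||M) = 0.0628 nats
D_KL(Q||M) = 0.0580 nats

JSD(P||Q) = 0.5 × 0.0628 + 0.5 × 0.0580 = 0.0604 nats

Unlike KL divergence, JSD is symmetric and bounded: 0 ≤ JSD ≤ log(2).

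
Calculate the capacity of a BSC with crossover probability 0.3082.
0.1089 bits

For a binary symmetric channel (BSC) with error probability p:
Capacity C = 1 - H(p) bits per symbol

where H(p) = -p log₂(p) - (1-p) log₂(1-p) is the binary entropy function.

H(0.3082) = 0.8911 bits
C = 1 - 0.8911 = 0.1089 bits per symbol

This means we can reliably transmit up to 0.1089 bits of information per channel use.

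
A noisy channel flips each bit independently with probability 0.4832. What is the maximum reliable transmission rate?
0.0008 bits

For a binary symmetric channel (BSC) with error probability p:
Capacity C = 1 - H(p) bits per symbol

where H(p) = -p log₂(p) - (1-p) log₂(1-p) is the binary entropy function.

H(0.4832) = 0.9992 bits
C = 1 - 0.9992 = 0.0008 bits per symbol

This means we can reliably transmit up to 0.0008 bits of information per channel use.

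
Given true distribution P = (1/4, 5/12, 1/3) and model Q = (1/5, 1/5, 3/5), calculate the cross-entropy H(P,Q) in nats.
1.2432 nats

Cross-entropy: H(P,Q) = -Σ p(x) log q(x)

Alternatively: H(P,Q) = H(P) + D_KL(P||Q)
H(P) = 1.0776 nats
D_KL(P||Q) = 0.1657 nats

H(P,Q) = 1.0776 + 0.1657 = 1.2432 nats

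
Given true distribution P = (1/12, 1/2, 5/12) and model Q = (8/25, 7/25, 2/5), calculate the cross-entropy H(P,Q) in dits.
0.4835 dits

Cross-entropy: H(P,Q) = -Σ p(x) log q(x)

Alternatively: H(P,Q) = H(P) + D_KL(P||Q)
H(P) = 0.3989 dits
D_KL(P||Q) = 0.0846 dits

H(P,Q) = 0.3989 + 0.0846 = 0.4835 dits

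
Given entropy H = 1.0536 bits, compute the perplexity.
2.0757

Perplexity is 2^H (or exp(H) for natural log).

H = 1.0536 bits
Perplexity = 2^1.0536 = 2.0757

Interpretation: The model's uncertainty is equivalent to choosing uniformly among 2.1 options.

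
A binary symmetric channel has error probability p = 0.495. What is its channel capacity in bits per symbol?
0.0001 bits

For a binary symmetric channel (BSC) with error probability p:
Capacity C = 1 - H(p) bits per symbol

where H(p) = -p log₂(p) - (1-p) log₂(1-p) is the binary entropy function.

H(0.495) = 0.9999 bits
C = 1 - 0.9999 = 0.0001 bits per symbol

This means we can reliably transmit up to 0.0001 bits of information per channel use.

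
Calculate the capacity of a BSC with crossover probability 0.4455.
0.0086 bits

For a binary symmetric channel (BSC) with error probability p:
Capacity C = 1 - H(p) bits per symbol

where H(p) = -p log₂(p) - (1-p) log₂(1-p) is the binary entropy function.

H(0.4455) = 0.9914 bits
C = 1 - 0.9914 = 0.0086 bits per symbol

This means we can reliably transmit up to 0.0086 bits of information per channel use.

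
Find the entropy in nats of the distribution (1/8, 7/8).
0.3768 nats

Shannon entropy is H(X) = -Σ p(x) log p(x).

For P = (1/8, 7/8):
H = -1/8 × log_e(1/8) -7/8 × log_e(7/8)
H = 0.3768 nats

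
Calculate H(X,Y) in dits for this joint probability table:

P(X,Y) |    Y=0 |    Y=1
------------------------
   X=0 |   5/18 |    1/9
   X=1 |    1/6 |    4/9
0.5468 dits

Joint entropy is H(X,Y) = -Σ_{x,y} p(x,y) log p(x,y).

Summing over all non-zero entries:
H(X,Y) = -[5/18·log_10(5/18) + 1/9·log_10(1/9) + 1/6·log_10(1/6) + 4/9·log_10(4/9)]
H(X,Y) = 0.5468 dits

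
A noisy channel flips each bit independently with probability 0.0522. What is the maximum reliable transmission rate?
0.7043 bits

For a binary symmetric channel (BSC) with error probability p:
Capacity C = 1 - H(p) bits per symbol

where H(p) = -p log₂(p) - (1-p) log₂(1-p) is the binary entropy function.

H(0.0522) = 0.2957 bits
C = 1 - 0.2957 = 0.7043 bits per symbol

This means we can reliably transmit up to 0.7043 bits of information per channel use.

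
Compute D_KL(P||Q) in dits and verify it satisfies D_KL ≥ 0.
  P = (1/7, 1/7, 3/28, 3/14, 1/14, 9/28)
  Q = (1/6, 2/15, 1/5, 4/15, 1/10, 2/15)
0.0577 dits

KL divergence satisfies the Gibbs inequality: D_KL(P||Q) ≥ 0 for all distributions P, Q.

D_KL(P||Q) = Σ p(x) log(p(x)/q(x))
Term by term:
  x=0: 1/7 × log_10[(1/7)/(1/6)] = -0.0096
  x=1: 1/7 × log_10[(1/7)/(2/15)] = 0.0043
  x=2: 3/28 × log_10[(3/28)/(1/5)] = -0.0290
  x=3: 3/14 × log_10[(3/14)/(4/15)] = -0.0204
  x=4: 1/14 × log_10[(1/14)/(1/10)] = -0.0104
  x=5: 9/28 × log_10[(9/28)/(2/15)] = 0.1228
D_KL(P||Q) = 0.0577 dits

D_KL(P||Q) = 0.0577 ≥ 0 ✓

This non-negativity is a fundamental property: relative entropy cannot be negative because it measures how different Q is from P.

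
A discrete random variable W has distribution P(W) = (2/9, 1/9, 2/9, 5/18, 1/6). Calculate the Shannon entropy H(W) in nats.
1.5671 nats

Shannon entropy is H(X) = -Σ p(x) log p(x).

For P = (2/9, 1/9, 2/9, 5/18, 1/6):
H = -2/9 × log_e(2/9) -1/9 × log_e(1/9) -2/9 × log_e(2/9) -5/18 × log_e(5/18) -1/6 × log_e(1/6)
H = 1.5671 nats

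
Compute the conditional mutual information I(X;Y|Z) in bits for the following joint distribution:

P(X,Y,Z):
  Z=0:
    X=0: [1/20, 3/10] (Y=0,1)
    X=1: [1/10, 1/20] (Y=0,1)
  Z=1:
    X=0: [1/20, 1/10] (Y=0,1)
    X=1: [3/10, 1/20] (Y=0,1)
0.1916 bits

Conditional mutual information: I(X;Y|Z) = H(X|Z) + H(Y|Z) - H(X,Y|Z)

H(Z) = 1.0000
H(X,Z) = 1.8813 → H(X|Z) = 0.8813
H(Y,Z) = 1.8813 → H(Y|Z) = 0.8813
H(X,Y,Z) = 2.5710 → H(X,Y|Z) = 1.5710

I(X;Y|Z) = 0.8813 + 0.8813 - 1.5710 = 0.1916 bits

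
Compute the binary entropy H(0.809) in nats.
0.4877 nats

The binary entropy function is:
H(p) = -p log(p) - (1-p) log(1-p)

H(0.809) = -0.809 × log_e(0.809) - 0.191 × log_e(0.191)
H(0.809) = 0.4877 nats

Note: Binary entropy is maximized at p=0.5 (H=1 bit) and minimized at p=0 or p=1 (H=0).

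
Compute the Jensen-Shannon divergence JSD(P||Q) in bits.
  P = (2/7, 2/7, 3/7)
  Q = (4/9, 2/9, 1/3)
0.0197 bits

Jensen-Shannon divergence is:
JSD(P||Q) = 0.5 × D_KL(P||M) + 0.5 × D_KL(Q||M)
where M = 0.5 × (P + Q) is the mixture distribution.

M = 0.5 × (2/7, 2/7, 3/7) + 0.5 × (4/9, 2/9, 1/3) = (0.365079, 0.253968, 8/21)

D_KL(P||M) = 0.0203 bits
D_KL(Q||M) = 0.0191 bits

JSD(P||Q) = 0.5 × 0.0203 + 0.5 × 0.0191 = 0.0197 bits

Unlike KL divergence, JSD is symmetric and bounded: 0 ≤ JSD ≤ log(2).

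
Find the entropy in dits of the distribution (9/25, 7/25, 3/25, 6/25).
0.5738 dits

Shannon entropy is H(X) = -Σ p(x) log p(x).

For P = (9/25, 7/25, 3/25, 6/25):
H = -9/25 × log_10(9/25) -7/25 × log_10(7/25) -3/25 × log_10(3/25) -6/25 × log_10(6/25)
H = 0.5738 dits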